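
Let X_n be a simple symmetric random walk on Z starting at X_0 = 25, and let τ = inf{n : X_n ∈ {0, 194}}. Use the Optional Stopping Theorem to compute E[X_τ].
E[X_τ] = 25

X_n is a martingale and τ is a bounded-mean stopping time (indeed τ is finite a.s. with bounded expectation since the walk is in a bounded region). By the OST, E[X_τ] = E[X_0] = 25. Equivalently: E[X_τ] = 194 · P(hit 194 first) + 0 · P(hit 0 first) = 194 · (25/194) = 25.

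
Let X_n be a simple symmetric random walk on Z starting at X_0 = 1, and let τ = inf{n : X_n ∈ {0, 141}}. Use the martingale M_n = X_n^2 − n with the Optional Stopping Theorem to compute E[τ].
E[τ] = 140

M_n = X_n^2 − n is a martingale (since E[X_{n+1}^2 | F_n] = X_n^2 + 1). By OST (τ has finite mean in a bounded region), E[M_τ] = E[M_0] = X_0^2 − 0 = 1^2 = 1. Also E[M_τ] = E[X_τ^2] − E[τ]. The walk exits at 0 or 141, with P(hit 141 first) = 1/141, so E[X_τ^2] = 141^2 · 1/141 + 0 = 141. Thus E[τ] = E[X_τ^2] − E[M_τ] = 141 − 1 = 140 = 1(141 − 1) = 140.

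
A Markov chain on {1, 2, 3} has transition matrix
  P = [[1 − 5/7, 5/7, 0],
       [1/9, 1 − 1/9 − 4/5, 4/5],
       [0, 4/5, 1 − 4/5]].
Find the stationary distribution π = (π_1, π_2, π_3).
π = (7/97, 45/97, 45/97)

This is a birth-death chain on three states, which satisfies detailed balance: π_1 · P_{12} = π_2 · P_{21} and π_2 · P_{23} = π_3 · P_{32}.
From π_1 · 5/7 = π_2 · 1/9: π_2/π_1 = (5/7)/(1/9) = 45/7.
From π_2 · 4/5 = π_3 · 4/5: π_3/π_2 = (4/5)/(4/5) = 1.
Take π_1 proportional to 1; then unnormalized π = (1, 45/7, 45/7). Normalize by dividing by the sum 97/7:
  π = (7/97, 45/97, 45/97).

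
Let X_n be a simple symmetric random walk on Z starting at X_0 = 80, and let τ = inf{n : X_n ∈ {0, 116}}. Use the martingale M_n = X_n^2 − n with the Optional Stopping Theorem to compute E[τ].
E[τ] = 2880

M_n = X_n^2 − n is a martingale (since E[X_{n+1}^2 | F_n] = X_n^2 + 1). By OST (τ has finite mean in a bounded region), E[M_τ] = E[M_0] = X_0^2 − 0 = 80^2 = 6400. Also E[M_τ] = E[X_τ^2] − E[τ]. The walk exits at 0 or 116, with P(hit 116 first) = 80/116, so E[X_τ^2] = 116^2 · 80/116 + 0 = 9280. Thus E[τ] = E[X_τ^2] − E[M_τ] = 9280 − 6400 = 2880 = 80(116 − 80) = 2880.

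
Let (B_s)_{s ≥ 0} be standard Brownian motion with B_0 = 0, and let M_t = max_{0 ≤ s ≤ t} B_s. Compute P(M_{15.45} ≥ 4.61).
P(M_{15.45} ≥ 4.61) = 2·P(B_{15.45} ≥ 4.61) = 2(1 − Φ(4.61/√15.45)) ≈ 0.2409

By the reflection principle for Brownian motion, P(M_t ≥ a) = 2 · P(B_t ≥ a) for a ≥ 0. Since B_t ~ N(0, t), P(B_t ≥ 4.61) = 1 − Φ(4.61/√t) = 1 − Φ(4.61/√15.45) = 1 − Φ(1.1728). So
  P(M_{15.45} ≥ 4.61) = 2(1 − Φ(1.1728)) ≈ 0.2409.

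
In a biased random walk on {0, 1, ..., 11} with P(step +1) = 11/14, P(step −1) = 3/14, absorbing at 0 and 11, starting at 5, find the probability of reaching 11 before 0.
P(hit 11 before 0) = (1 − (3/11)^5) / (1 − (3/11)^11) = 35610147661/35663936683

Let u_k denote P(reach 11 before 0 | start at k). Boundary: u_0 = 0, u_11 = 1. Recurrence: u_k = 11/14·u_{k+1} + 3/14·u_{k-1} for 1 ≤ k ≤ 10. Try u_k = A + B·r^k with r = q/p = (3/14)/(11/14) = 3/11. Substitution satisfies the recurrence; boundary conditions give:
  u_k = (1 − r^k) / (1 − r^N) = (1 − (3/11)^5) / (1 − (3/11)^11) = 35610147661/35663936683.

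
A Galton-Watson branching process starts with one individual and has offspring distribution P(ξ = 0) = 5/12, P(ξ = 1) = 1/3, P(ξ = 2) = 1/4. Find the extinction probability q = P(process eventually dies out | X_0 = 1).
q = 1

Mean offspring μ = 0·5/12 + 1·1/3 + 2·1/4 = 5/6 ≤ 1. For μ ≤ 1 with offspring not concentrated at 1, the Galton-Watson process goes extinct almost surely, so q = 1.
(Algebraic check: The pgf is f(s) = 5/12 + 1/3·s + 1/4·s². The extinction probability q is the smallest fixed point of f in [0, 1]. Setting s = f(s):
  1/4·s² + (1/3 − 1)·s + 5/12 = 0
  1/4·s² − (5/12 + 1/4)·s + 5/12 = 0
which factors as (s − 1)·(1/4·s − 5/12) = 0, giving roots s = 1 and s = (5/12)/(1/4) = 5/3. Since 5/3 ≥ 1, the smallest root in [0, 1] is s = 1.)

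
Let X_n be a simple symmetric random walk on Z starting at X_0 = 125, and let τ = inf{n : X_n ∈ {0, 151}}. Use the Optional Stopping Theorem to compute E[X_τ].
E[X_τ] = 125

X_n is a martingale and τ is a bounded-mean stopping time (indeed τ is finite a.s. with bounded expectation since the walk is in a bounded region). By the OST, E[X_τ] = E[X_0] = 125. Equivalently: E[X_τ] = 151 · P(hit 151 first) + 0 · P(hit 0 first) = 151 · (125/151) = 125.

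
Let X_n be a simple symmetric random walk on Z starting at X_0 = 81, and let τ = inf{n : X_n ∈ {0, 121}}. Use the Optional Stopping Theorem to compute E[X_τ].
E[X_τ] = 81

X_n is a martingale and τ is a bounded-mean stopping time (indeed τ is finite a.s. with bounded expectation since the walk is in a bounded region). By the OST, E[X_τ] = E[X_0] = 81. Equivalently: E[X_τ] = 121 · P(hit 121 first) + 0 · P(hit 0 first) = 121 · (81/121) = 81.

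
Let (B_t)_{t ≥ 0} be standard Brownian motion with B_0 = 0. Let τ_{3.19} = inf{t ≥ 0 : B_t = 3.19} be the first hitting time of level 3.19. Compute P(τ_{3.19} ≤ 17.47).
P(τ_{3.19} ≤ 17.47) = 2(1 − Φ(3.19/√17.47)) = 2(1 − Φ(0.7632)) ≈ 0.4453

By the reflection principle for standard BM, P(τ_b ≤ t) = 2 · P(B_t ≥ b). Since B_t ~ N(0, t), P(B_t ≥ 3.19) = 1 − Φ(3.19/√t) = 1 − Φ(3.19/√17.47) = 1 − Φ(0.7632) ≈ 0.22267. Doubling: P(τ_{3.19} ≤ 17.47) ≈ 2 · 0.22267 = 0.44534 ≈ 0.4453.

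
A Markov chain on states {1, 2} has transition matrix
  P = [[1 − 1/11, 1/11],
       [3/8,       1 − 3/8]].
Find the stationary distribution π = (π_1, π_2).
π_1 = 33/41, π_2 = 8/41

Solve πP = π with π_1 + π_2 = 1. From πP = π: π_1 · (1 − 1/11) + π_2 · 3/8 = π_1 ⇒ π_2 · 3/8 = π_1 · 1/11 ⇒ π_2/π_1 = (1/11)/(3/8) = 8/33. Together with π_1 + π_2 = 1:
  π_1 = (3/8)/(1/11 + 3/8) = (3/8)/(41/88) = 33/41,
  π_2 = (1/11)/(1/11 + 3/8) = (1/11)/(41/88) = 8/41.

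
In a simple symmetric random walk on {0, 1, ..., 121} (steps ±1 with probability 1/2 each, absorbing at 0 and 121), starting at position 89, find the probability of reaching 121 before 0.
P(hit 121 before 0) = 89/121

Let u_k = P(hit 121 before 0 | start at k). Then u_0 = 0, u_121 = 1, and u_k = u_{k-1}/2 + u_{k+1}/2 for 1 ≤ k ≤ 120. This harmonic recurrence is solved by u_k = k/121, giving u_89 = 89/121.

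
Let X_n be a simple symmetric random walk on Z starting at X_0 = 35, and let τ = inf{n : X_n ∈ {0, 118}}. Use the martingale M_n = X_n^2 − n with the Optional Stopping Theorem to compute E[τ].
E[τ] = 2905

M_n = X_n^2 − n is a martingale (since E[X_{n+1}^2 | F_n] = X_n^2 + 1). By OST (τ has finite mean in a bounded region), E[M_τ] = E[M_0] = X_0^2 − 0 = 35^2 = 1225. Also E[M_τ] = E[X_τ^2] − E[τ]. The walk exits at 0 or 118, with P(hit 118 first) = 35/118, so E[X_τ^2] = 118^2 · 35/118 + 0 = 4130. Thus E[τ] = E[X_τ^2] − E[M_τ] = 4130 − 1225 = 2905 = 35(118 − 35) = 2905.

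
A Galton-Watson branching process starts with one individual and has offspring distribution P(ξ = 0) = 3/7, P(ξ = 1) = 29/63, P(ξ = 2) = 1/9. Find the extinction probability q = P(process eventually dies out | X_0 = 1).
q = 1

Mean offspring μ = 0·3/7 + 1·29/63 + 2·1/9 = 43/63 ≤ 1. For μ ≤ 1 with offspring not concentrated at 1, the Galton-Watson process goes extinct almost surely, so q = 1.
(Algebraic check: The pgf is f(s) = 3/7 + 29/63·s + 1/9·s². The extinction probability q is the smallest fixed point of f in [0, 1]. Setting s = f(s):
  1/9·s² + (29/63 − 1)·s + 3/7 = 0
  1/9·s² − (3/7 + 1/9)·s + 3/7 = 0
which factors as (s − 1)·(1/9·s − 3/7) = 0, giving roots s = 1 and s = (3/7)/(1/9) = 27/7. Since 27/7 ≥ 1, the smallest root in [0, 1] is s = 1.)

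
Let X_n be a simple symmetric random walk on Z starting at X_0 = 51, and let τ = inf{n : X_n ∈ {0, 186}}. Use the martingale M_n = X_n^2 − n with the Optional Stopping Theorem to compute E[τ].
E[τ] = 6885

M_n = X_n^2 − n is a martingale (since E[X_{n+1}^2 | F_n] = X_n^2 + 1). By OST (τ has finite mean in a bounded region), E[M_τ] = E[M_0] = X_0^2 − 0 = 51^2 = 2601. Also E[M_τ] = E[X_τ^2] − E[τ]. The walk exits at 0 or 186, with P(hit 186 first) = 51/186, so E[X_τ^2] = 186^2 · 51/186 + 0 = 9486. Thus E[τ] = E[X_τ^2] − E[M_τ] = 9486 − 2601 = 6885 = 51(186 − 51) = 6885.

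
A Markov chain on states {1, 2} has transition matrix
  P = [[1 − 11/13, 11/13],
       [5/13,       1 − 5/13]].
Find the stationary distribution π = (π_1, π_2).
π_1 = 5/16, π_2 = 11/16

Solve πP = π with π_1 + π_2 = 1. From πP = π: π_1 · (1 − 11/13) + π_2 · 5/13 = π_1 ⇒ π_2 · 5/13 = π_1 · 11/13 ⇒ π_2/π_1 = (11/13)/(5/13) = 11/5. Together with π_1 + π_2 = 1:
  π_1 = (5/13)/(11/13 + 5/13) = (5/13)/(16/13) = 5/16,
  π_2 = (11/13)/(11/13 + 5/13) = (11/13)/(16/13) = 11/16.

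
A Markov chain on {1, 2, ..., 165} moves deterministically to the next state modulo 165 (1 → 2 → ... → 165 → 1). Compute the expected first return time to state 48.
E[T_48 | X_0 = 48] = 165

The chain cycles deterministically, so starting at state 48 it returns in exactly 165 steps. Equivalently, the stationary distribution is uniform π_j = 1/165 for every state j, so by Kac's formula E[T_48] = 1/π_48 = 165.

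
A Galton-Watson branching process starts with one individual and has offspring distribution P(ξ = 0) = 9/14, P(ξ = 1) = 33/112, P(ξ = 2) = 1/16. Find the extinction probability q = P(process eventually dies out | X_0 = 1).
q = 1

Mean offspring μ = 0·9/14 + 1·33/112 + 2·1/16 = 47/112 ≤ 1. For μ ≤ 1 with offspring not concentrated at 1, the Galton-Watson process goes extinct almost surely, so q = 1.
(Algebraic check: The pgf is f(s) = 9/14 + 33/112·s + 1/16·s². The extinction probability q is the smallest fixed point of f in [0, 1]. Setting s = f(s):
  1/16·s² + (33/112 − 1)·s + 9/14 = 0
  1/16·s² − (9/14 + 1/16)·s + 9/14 = 0
which factors as (s − 1)·(1/16·s − 9/14) = 0, giving roots s = 1 and s = (9/14)/(1/16) = 72/7. Since 72/7 ≥ 1, the smallest root in [0, 1] is s = 1.)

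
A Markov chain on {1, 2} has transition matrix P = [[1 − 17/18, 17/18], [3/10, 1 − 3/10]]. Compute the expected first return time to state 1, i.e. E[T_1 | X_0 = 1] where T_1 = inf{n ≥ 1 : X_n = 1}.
E[T_1 | X_0 = 1] = 1/π_1 = 112/27

For an irreducible recurrent Markov chain with stationary distribution π, E[T_i | X_0 = i] = 1/π_i (Kac's formula). Here π_1 = (3/10)/(17/18 + 3/10) = (3/10)/(56/45) = 27/112, so E[T_1 | X_0 = 1] = 1/π_1 = (17/18 + 3/10)/(3/10) = (56/45)/(3/10) = 112/27.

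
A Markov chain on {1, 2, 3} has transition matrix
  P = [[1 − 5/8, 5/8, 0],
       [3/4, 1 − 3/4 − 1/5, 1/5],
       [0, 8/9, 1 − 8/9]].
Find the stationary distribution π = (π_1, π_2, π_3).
π = (48/97, 40/97, 9/97)

This is a birth-death chain on three states, which satisfies detailed balance: π_1 · P_{12} = π_2 · P_{21} and π_2 · P_{23} = π_3 · P_{32}.
From π_1 · 5/8 = π_2 · 3/4: π_2/π_1 = (5/8)/(3/4) = 5/6.
From π_2 · 1/5 = π_3 · 8/9: π_3/π_2 = (1/5)/(8/9) = 9/40.
Take π_1 proportional to 1; then unnormalized π = (1, 5/6, 3/16). Normalize by dividing by the sum 97/48:
  π = (48/97, 40/97, 9/97).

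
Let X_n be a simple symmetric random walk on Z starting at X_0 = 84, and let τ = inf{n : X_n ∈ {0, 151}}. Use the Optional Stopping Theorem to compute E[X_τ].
E[X_τ] = 84

X_n is a martingale and τ is a bounded-mean stopping time (indeed τ is finite a.s. with bounded expectation since the walk is in a bounded region). By the OST, E[X_τ] = E[X_0] = 84. Equivalently: E[X_τ] = 151 · P(hit 151 first) + 0 · P(hit 0 first) = 151 · (84/151) = 84.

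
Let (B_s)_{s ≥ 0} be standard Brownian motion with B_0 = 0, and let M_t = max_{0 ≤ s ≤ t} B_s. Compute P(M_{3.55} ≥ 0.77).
P(M_{3.55} ≥ 0.77) = 2·P(B_{3.55} ≥ 0.77) = 2(1 − Φ(0.77/√3.55)) ≈ 0.6828

By the reflection principle for Brownian motion, P(M_t ≥ a) = 2 · P(B_t ≥ a) for a ≥ 0. Since B_t ~ N(0, t), P(B_t ≥ 0.77) = 1 − Φ(0.77/√t) = 1 − Φ(0.77/√3.55) = 1 − Φ(0.4087). So
  P(M_{3.55} ≥ 0.77) = 2(1 − Φ(0.4087)) ≈ 0.6828.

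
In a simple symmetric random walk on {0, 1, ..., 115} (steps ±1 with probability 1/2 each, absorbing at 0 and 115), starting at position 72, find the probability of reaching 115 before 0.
P(hit 115 before 0) = 72/115

Let u_k = P(hit 115 before 0 | start at k). Then u_0 = 0, u_115 = 1, and u_k = u_{k-1}/2 + u_{k+1}/2 for 1 ≤ k ≤ 114. This harmonic recurrence is solved by u_k = k/115, giving u_72 = 72/115.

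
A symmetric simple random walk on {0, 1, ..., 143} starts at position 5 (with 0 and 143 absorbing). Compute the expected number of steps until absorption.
E[τ | X_0 = 5] = 690

Let v_k = E[τ | X_0 = k]. Boundary: v_0 = v_143 = 0. Recurrence: v_k = 1 + (v_{k-1} + v_{k+1})/2 for 1 ≤ k ≤ 142. The particular solution to v_k − (v_{k-1} + v_{k+1})/2 = 1 is v_k = −k^2. Adding homogeneous solution A + B k and matching boundaries gives v_k = k (143 − k). Substituting k = 5: v_5 = 5 · 138 = 690.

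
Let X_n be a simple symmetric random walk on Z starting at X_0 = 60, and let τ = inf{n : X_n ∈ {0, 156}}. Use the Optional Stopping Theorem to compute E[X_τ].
E[X_τ] = 60

X_n is a martingale and τ is a bounded-mean stopping time (indeed τ is finite a.s. with bounded expectation since the walk is in a bounded region). By the OST, E[X_τ] = E[X_0] = 60. Equivalently: E[X_τ] = 156 · P(hit 156 first) + 0 · P(hit 0 first) = 156 · (60/156) = 60.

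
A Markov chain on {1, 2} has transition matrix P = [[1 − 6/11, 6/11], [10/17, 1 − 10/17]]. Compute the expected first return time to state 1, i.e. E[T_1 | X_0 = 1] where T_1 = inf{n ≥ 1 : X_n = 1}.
E[T_1 | X_0 = 1] = 1/π_1 = 106/55

For an irreducible recurrent Markov chain with stationary distribution π, E[T_i | X_0 = i] = 1/π_i (Kac's formula). Here π_1 = (10/17)/(6/11 + 10/17) = (10/17)/(212/187) = 55/106, so E[T_1 | X_0 = 1] = 1/π_1 = (6/11 + 10/17)/(10/17) = (212/187)/(10/17) = 106/55.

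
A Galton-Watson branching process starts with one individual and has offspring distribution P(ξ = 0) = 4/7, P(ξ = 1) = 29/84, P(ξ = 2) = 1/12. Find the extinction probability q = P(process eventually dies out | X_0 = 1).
q = 1

Mean offspring μ = 0·4/7 + 1·29/84 + 2·1/12 = 43/84 ≤ 1. For μ ≤ 1 with offspring not concentrated at 1, the Galton-Watson process goes extinct almost surely, so q = 1.
(Algebraic check: The pgf is f(s) = 4/7 + 29/84·s + 1/12·s². The extinction probability q is the smallest fixed point of f in [0, 1]. Setting s = f(s):
  1/12·s² + (29/84 − 1)·s + 4/7 = 0
  1/12·s² − (4/7 + 1/12)·s + 4/7 = 0
which factors as (s − 1)·(1/12·s − 4/7) = 0, giving roots s = 1 and s = (4/7)/(1/12) = 48/7. Since 48/7 ≥ 1, the smallest root in [0, 1] is s = 1.)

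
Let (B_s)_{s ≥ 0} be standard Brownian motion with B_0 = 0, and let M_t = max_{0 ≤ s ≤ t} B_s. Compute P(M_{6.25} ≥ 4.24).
P(M_{6.25} ≥ 4.24) = 2·P(B_{6.25} ≥ 4.24) = 2(1 − Φ(4.24/√6.25)) ≈ 0.0899

By the reflection principle for Brownian motion, P(M_t ≥ a) = 2 · P(B_t ≥ a) for a ≥ 0. Since B_t ~ N(0, t), P(B_t ≥ 4.24) = 1 − Φ(4.24/√t) = 1 − Φ(4.24/√6.25) = 1 − Φ(1.6960). So
  P(M_{6.25} ≥ 4.24) = 2(1 − Φ(1.6960)) ≈ 0.0899.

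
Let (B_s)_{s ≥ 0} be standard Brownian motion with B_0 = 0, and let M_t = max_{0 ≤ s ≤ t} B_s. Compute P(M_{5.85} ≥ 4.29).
P(M_{5.85} ≥ 4.29) = 2·P(B_{5.85} ≥ 4.29) = 2(1 − Φ(4.29/√5.85)) ≈ 0.0761

By the reflection principle for Brownian motion, P(M_t ≥ a) = 2 · P(B_t ≥ a) for a ≥ 0. Since B_t ~ N(0, t), P(B_t ≥ 4.29) = 1 − Φ(4.29/√t) = 1 − Φ(4.29/√5.85) = 1 − Φ(1.7737). So
  P(M_{5.85} ≥ 4.29) = 2(1 − Φ(1.7737)) ≈ 0.0761.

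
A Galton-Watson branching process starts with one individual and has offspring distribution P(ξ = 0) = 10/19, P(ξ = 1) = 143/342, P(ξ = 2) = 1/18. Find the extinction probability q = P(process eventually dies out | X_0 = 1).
q = 1

Mean offspring μ = 0·10/19 + 1·143/342 + 2·1/18 = 181/342 ≤ 1. For μ ≤ 1 with offspring not concentrated at 1, the Galton-Watson process goes extinct almost surely, so q = 1.
(Algebraic check: The pgf is f(s) = 10/19 + 143/342·s + 1/18·s². The extinction probability q is the smallest fixed point of f in [0, 1]. Setting s = f(s):
  1/18·s² + (143/342 − 1)·s + 10/19 = 0
  1/18·s² − (10/19 + 1/18)·s + 10/19 = 0
which factors as (s − 1)·(1/18·s − 10/19) = 0, giving roots s = 1 and s = (10/19)/(1/18) = 180/19. Since 180/19 ≥ 1, the smallest root in [0, 1] is s = 1.)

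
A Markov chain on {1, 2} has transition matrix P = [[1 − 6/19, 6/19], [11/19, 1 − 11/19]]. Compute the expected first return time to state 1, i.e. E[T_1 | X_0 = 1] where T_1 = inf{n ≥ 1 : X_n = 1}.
E[T_1 | X_0 = 1] = 1/π_1 = 17/11

For an irreducible recurrent Markov chain with stationary distribution π, E[T_i | X_0 = i] = 1/π_i (Kac's formula). Here π_1 = (11/19)/(6/19 + 11/19) = (11/19)/(17/19) = 11/17, so E[T_1 | X_0 = 1] = 1/π_1 = (6/19 + 11/19)/(11/19) = (17/19)/(11/19) = 17/11.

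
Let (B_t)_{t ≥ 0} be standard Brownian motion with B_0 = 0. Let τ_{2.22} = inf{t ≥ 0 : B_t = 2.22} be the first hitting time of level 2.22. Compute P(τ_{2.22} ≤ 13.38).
P(τ_{2.22} ≤ 13.38) = 2(1 − Φ(2.22/√13.38)) = 2(1 − Φ(0.6069)) ≈ 0.5439

By the reflection principle for standard BM, P(τ_b ≤ t) = 2 · P(B_t ≥ b). Since B_t ~ N(0, t), P(B_t ≥ 2.22) = 1 − Φ(2.22/√t) = 1 − Φ(2.22/√13.38) = 1 − Φ(0.6069) ≈ 0.27196. Doubling: P(τ_{2.22} ≤ 13.38) ≈ 2 · 0.27196 = 0.54392 ≈ 0.5439.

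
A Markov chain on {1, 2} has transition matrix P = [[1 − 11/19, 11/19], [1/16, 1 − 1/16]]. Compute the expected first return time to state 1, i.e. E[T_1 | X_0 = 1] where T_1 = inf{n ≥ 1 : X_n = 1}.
E[T_1 | X_0 = 1] = 1/π_1 = 195/19

For an irreducible recurrent Markov chain with stationary distribution π, E[T_i | X_0 = i] = 1/π_i (Kac's formula). Here π_1 = (1/16)/(11/19 + 1/16) = (1/16)/(195/304) = 19/195, so E[T_1 | X_0 = 1] = 1/π_1 = (11/19 + 1/16)/(1/16) = (195/304)/(1/16) = 195/19.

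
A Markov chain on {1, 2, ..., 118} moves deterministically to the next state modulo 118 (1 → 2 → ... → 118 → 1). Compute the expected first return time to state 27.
E[T_27 | X_0 = 27] = 118

The chain cycles deterministically, so starting at state 27 it returns in exactly 118 steps. Equivalently, the stationary distribution is uniform π_j = 1/118 for every state j, so by Kac's formula E[T_27] = 1/π_27 = 118.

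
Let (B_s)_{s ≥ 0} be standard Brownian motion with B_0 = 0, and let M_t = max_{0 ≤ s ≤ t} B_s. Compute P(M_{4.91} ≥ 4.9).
P(M_{4.91} ≥ 4.9) = 2·P(B_{4.91} ≥ 4.9) = 2(1 − Φ(4.9/√4.91)) ≈ 0.0270

By the reflection principle for Brownian motion, P(M_t ≥ a) = 2 · P(B_t ≥ a) for a ≥ 0. Since B_t ~ N(0, t), P(B_t ≥ 4.9) = 1 − Φ(4.9/√t) = 1 − Φ(4.9/√4.91) = 1 − Φ(2.2113). So
  P(M_{4.91} ≥ 4.9) = 2(1 − Φ(2.2113)) ≈ 0.0270.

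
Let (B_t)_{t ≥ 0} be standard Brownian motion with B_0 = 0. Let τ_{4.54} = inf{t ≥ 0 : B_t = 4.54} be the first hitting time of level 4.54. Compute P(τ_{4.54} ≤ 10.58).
P(τ_{4.54} ≤ 10.58) = 2(1 − Φ(4.54/√10.58)) = 2(1 − Φ(1.3958)) ≈ 0.1628

By the reflection principle for standard BM, P(τ_b ≤ t) = 2 · P(B_t ≥ b). Since B_t ~ N(0, t), P(B_t ≥ 4.54) = 1 − Φ(4.54/√t) = 1 − Φ(4.54/√10.58) = 1 − Φ(1.3958) ≈ 0.08139. Doubling: P(τ_{4.54} ≤ 10.58) ≈ 2 · 0.08139 = 0.16278 ≈ 0.1628.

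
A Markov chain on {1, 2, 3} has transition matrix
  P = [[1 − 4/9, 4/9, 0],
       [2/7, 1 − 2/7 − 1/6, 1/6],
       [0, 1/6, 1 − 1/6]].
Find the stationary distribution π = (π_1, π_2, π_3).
π = (9/37, 14/37, 14/37)

This is a birth-death chain on three states, which satisfies detailed balance: π_1 · P_{12} = π_2 · P_{21} and π_2 · P_{23} = π_3 · P_{32}.
From π_1 · 4/9 = π_2 · 2/7: π_2/π_1 = (4/9)/(2/7) = 14/9.
From π_2 · 1/6 = π_3 · 1/6: π_3/π_2 = (1/6)/(1/6) = 1.
Take π_1 proportional to 1; then unnormalized π = (1, 14/9, 14/9). Normalize by dividing by the sum 37/9:
  π = (9/37, 14/37, 14/37).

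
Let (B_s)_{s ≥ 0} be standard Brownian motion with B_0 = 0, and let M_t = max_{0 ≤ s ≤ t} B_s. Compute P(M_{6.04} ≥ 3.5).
P(M_{6.04} ≥ 3.5) = 2·P(B_{6.04} ≥ 3.5) = 2(1 − Φ(3.5/√6.04)) ≈ 0.1544

By the reflection principle for Brownian motion, P(M_t ≥ a) = 2 · P(B_t ≥ a) for a ≥ 0. Since B_t ~ N(0, t), P(B_t ≥ 3.5) = 1 − Φ(3.5/√t) = 1 − Φ(3.5/√6.04) = 1 − Φ(1.4241). So
  P(M_{6.04} ≥ 3.5) = 2(1 − Φ(1.4241)) ≈ 0.1544.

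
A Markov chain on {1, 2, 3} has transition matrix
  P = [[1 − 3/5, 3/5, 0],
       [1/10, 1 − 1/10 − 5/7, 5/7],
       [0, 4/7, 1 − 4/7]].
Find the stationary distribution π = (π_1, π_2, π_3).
π = (2/29, 12/29, 15/29)

This is a birth-death chain on three states, which satisfies detailed balance: π_1 · P_{12} = π_2 · P_{21} and π_2 · P_{23} = π_3 · P_{32}.
From π_1 · 3/5 = π_2 · 1/10: π_2/π_1 = (3/5)/(1/10) = 6.
From π_2 · 5/7 = π_3 · 4/7: π_3/π_2 = (5/7)/(4/7) = 5/4.
Take π_1 proportional to 1; then unnormalized π = (1, 6, 15/2). Normalize by dividing by the sum 29/2:
  π = (2/29, 12/29, 15/29).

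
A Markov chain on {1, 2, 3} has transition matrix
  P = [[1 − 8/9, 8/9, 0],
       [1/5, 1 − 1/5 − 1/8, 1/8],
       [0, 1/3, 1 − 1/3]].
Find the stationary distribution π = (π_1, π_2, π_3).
π = (9/64, 5/8, 15/64)

This is a birth-death chain on three states, which satisfies detailed balance: π_1 · P_{12} = π_2 · P_{21} and π_2 · P_{23} = π_3 · P_{32}.
From π_1 · 8/9 = π_2 · 1/5: π_2/π_1 = (8/9)/(1/5) = 40/9.
From π_2 · 1/8 = π_3 · 1/3: π_3/π_2 = (1/8)/(1/3) = 3/8.
Take π_1 proportional to 1; then unnormalized π = (1, 40/9, 5/3). Normalize by dividing by the sum 64/9:
  π = (9/64, 5/8, 15/64).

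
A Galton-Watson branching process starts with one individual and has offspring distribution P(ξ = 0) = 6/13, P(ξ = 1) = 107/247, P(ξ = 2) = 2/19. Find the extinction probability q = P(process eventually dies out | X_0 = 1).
q = 1

Mean offspring μ = 0·6/13 + 1·107/247 + 2·2/19 = 159/247 ≤ 1. For μ ≤ 1 with offspring not concentrated at 1, the Galton-Watson process goes extinct almost surely, so q = 1.
(Algebraic check: The pgf is f(s) = 6/13 + 107/247·s + 2/19·s². The extinction probability q is the smallest fixed point of f in [0, 1]. Setting s = f(s):
  2/19·s² + (107/247 − 1)·s + 6/13 = 0
  2/19·s² − (6/13 + 2/19)·s + 6/13 = 0
which factors as (s − 1)·(2/19·s − 6/13) = 0, giving roots s = 1 and s = (6/13)/(2/19) = 57/13. Since 57/13 ≥ 1, the smallest root in [0, 1] is s = 1.)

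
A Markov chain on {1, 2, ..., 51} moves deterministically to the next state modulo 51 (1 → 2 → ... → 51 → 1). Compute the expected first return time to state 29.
E[T_29 | X_0 = 29] = 51

The chain cycles deterministically, so starting at state 29 it returns in exactly 51 steps. Equivalently, the stationary distribution is uniform π_j = 1/51 for every state j, so by Kac's formula E[T_29] = 1/π_29 = 51.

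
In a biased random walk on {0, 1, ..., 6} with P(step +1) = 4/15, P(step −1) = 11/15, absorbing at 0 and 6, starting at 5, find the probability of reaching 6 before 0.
P(hit 6 before 0) = (1 − (11/4)^5) / (1 − (11/4)^6) = 91444/252495

Let u_k denote P(reach 6 before 0 | start at k). Boundary: u_0 = 0, u_6 = 1. Recurrence: u_k = 4/15·u_{k+1} + 11/15·u_{k-1} for 1 ≤ k ≤ 5. Try u_k = A + B·r^k with r = q/p = (11/15)/(4/15) = 11/4. Substitution satisfies the recurrence; boundary conditions give:
  u_k = (1 − r^k) / (1 − r^N) = (1 − (11/4)^5) / (1 − (11/4)^6) = 91444/252495.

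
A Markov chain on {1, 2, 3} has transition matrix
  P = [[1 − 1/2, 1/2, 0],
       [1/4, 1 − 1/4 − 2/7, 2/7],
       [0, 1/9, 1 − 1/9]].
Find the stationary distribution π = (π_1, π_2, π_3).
π = (7/57, 14/57, 12/19)

This is a birth-death chain on three states, which satisfies detailed balance: π_1 · P_{12} = π_2 · P_{21} and π_2 · P_{23} = π_3 · P_{32}.
From π_1 · 1/2 = π_2 · 1/4: π_2/π_1 = (1/2)/(1/4) = 2.
From π_2 · 2/7 = π_3 · 1/9: π_3/π_2 = (2/7)/(1/9) = 18/7.
Take π_1 proportional to 1; then unnormalized π = (1, 2, 36/7). Normalize by dividing by the sum 57/7:
  π = (7/57, 14/57, 12/19).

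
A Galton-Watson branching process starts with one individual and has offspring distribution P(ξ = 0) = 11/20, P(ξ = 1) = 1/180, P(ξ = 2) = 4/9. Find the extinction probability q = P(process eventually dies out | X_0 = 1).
q = 1

Mean offspring μ = 0·11/20 + 1·1/180 + 2·4/9 = 161/180 ≤ 1. For μ ≤ 1 with offspring not concentrated at 1, the Galton-Watson process goes extinct almost surely, so q = 1.
(Algebraic check: The pgf is f(s) = 11/20 + 1/180·s + 4/9·s². The extinction probability q is the smallest fixed point of f in [0, 1]. Setting s = f(s):
  4/9·s² + (1/180 − 1)·s + 11/20 = 0
  4/9·s² − (11/20 + 4/9)·s + 11/20 = 0
which factors as (s − 1)·(4/9·s − 11/20) = 0, giving roots s = 1 and s = (11/20)/(4/9) = 99/80. Since 99/80 ≥ 1, the smallest root in [0, 1] is s = 1.)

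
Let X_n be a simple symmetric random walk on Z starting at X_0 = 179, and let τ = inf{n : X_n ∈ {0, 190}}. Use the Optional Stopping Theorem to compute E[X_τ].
E[X_τ] = 179

X_n is a martingale and τ is a bounded-mean stopping time (indeed τ is finite a.s. with bounded expectation since the walk is in a bounded region). By the OST, E[X_τ] = E[X_0] = 179. Equivalently: E[X_τ] = 190 · P(hit 190 first) + 0 · P(hit 0 first) = 190 · (179/190) = 179.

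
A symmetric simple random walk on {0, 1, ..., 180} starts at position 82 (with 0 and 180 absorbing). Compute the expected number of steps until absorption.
E[τ | X_0 = 82] = 8036

Let v_k = E[τ | X_0 = k]. Boundary: v_0 = v_180 = 0. Recurrence: v_k = 1 + (v_{k-1} + v_{k+1})/2 for 1 ≤ k ≤ 179. The particular solution to v_k − (v_{k-1} + v_{k+1})/2 = 1 is v_k = −k^2. Adding homogeneous solution A + B k and matching boundaries gives v_k = k (180 − k). Substituting k = 82: v_82 = 82 · 98 = 8036.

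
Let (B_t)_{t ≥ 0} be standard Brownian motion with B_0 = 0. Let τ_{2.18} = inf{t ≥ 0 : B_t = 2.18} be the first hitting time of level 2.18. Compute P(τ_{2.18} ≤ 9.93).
P(τ_{2.18} ≤ 9.93) = 2(1 − Φ(2.18/√9.93)) = 2(1 − Φ(0.6918)) ≈ 0.4891

By the reflection principle for standard BM, P(τ_b ≤ t) = 2 · P(B_t ≥ b). Since B_t ~ N(0, t), P(B_t ≥ 2.18) = 1 − Φ(2.18/√t) = 1 − Φ(2.18/√9.93) = 1 − Φ(0.6918) ≈ 0.24453. Doubling: P(τ_{2.18} ≤ 9.93) ≈ 2 · 0.24453 = 0.48906 ≈ 0.4891.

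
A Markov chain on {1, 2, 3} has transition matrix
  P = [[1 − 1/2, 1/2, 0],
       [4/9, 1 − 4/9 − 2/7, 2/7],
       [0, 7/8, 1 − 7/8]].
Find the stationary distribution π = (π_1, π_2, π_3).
π = (392/977, 441/977, 144/977)

This is a birth-death chain on three states, which satisfies detailed balance: π_1 · P_{12} = π_2 · P_{21} and π_2 · P_{23} = π_3 · P_{32}.
From π_1 · 1/2 = π_2 · 4/9: π_2/π_1 = (1/2)/(4/9) = 9/8.
From π_2 · 2/7 = π_3 · 7/8: π_3/π_2 = (2/7)/(7/8) = 16/49.
Take π_1 proportional to 1; then unnormalized π = (1, 9/8, 18/49). Normalize by dividing by the sum 977/392:
  π = (392/977, 441/977, 144/977).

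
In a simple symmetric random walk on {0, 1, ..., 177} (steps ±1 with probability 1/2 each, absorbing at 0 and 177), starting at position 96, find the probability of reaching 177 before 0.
P(hit 177 before 0) = 96/177 = 32/59

Let u_k = P(hit 177 before 0 | start at k). Then u_0 = 0, u_177 = 1, and u_k = u_{k-1}/2 + u_{k+1}/2 for 1 ≤ k ≤ 176. This harmonic recurrence is solved by u_k = k/177, giving u_96 = 96/177 = 32/59.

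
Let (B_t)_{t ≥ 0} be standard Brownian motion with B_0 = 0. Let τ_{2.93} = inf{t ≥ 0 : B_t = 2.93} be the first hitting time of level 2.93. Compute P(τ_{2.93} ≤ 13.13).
P(τ_{2.93} ≤ 13.13) = 2(1 − Φ(2.93/√13.13)) = 2(1 − Φ(0.8086)) ≈ 0.4187

By the reflection principle for standard BM, P(τ_b ≤ t) = 2 · P(B_t ≥ b). Since B_t ~ N(0, t), P(B_t ≥ 2.93) = 1 − Φ(2.93/√t) = 1 − Φ(2.93/√13.13) = 1 − Φ(0.8086) ≈ 0.20937. Doubling: P(τ_{2.93} ≤ 13.13) ≈ 2 · 0.20937 = 0.41874 ≈ 0.4187.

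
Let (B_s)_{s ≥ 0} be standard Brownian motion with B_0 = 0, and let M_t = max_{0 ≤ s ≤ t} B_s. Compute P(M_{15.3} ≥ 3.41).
P(M_{15.3} ≥ 3.41) = 2·P(B_{15.3} ≥ 3.41) = 2(1 − Φ(3.41/√15.3)) ≈ 0.3833

By the reflection principle for Brownian motion, P(M_t ≥ a) = 2 · P(B_t ≥ a) for a ≥ 0. Since B_t ~ N(0, t), P(B_t ≥ 3.41) = 1 − Φ(3.41/√t) = 1 − Φ(3.41/√15.3) = 1 − Φ(0.8718). So
  P(M_{15.3} ≥ 3.41) = 2(1 − Φ(0.8718)) ≈ 0.3833.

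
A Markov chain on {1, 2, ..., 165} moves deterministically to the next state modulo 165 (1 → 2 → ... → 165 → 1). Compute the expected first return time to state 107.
E[T_107 | X_0 = 107] = 165

The chain cycles deterministically, so starting at state 107 it returns in exactly 165 steps. Equivalently, the stationary distribution is uniform π_j = 1/165 for every state j, so by Kac's formula E[T_107] = 1/π_107 = 165.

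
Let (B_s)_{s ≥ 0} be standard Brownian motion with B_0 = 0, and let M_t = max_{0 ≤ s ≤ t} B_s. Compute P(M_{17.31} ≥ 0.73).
P(M_{17.31} ≥ 0.73) = 2·P(B_{17.31} ≥ 0.73) = 2(1 − Φ(0.73/√17.31)) ≈ 0.8607

By the reflection principle for Brownian motion, P(M_t ≥ a) = 2 · P(B_t ≥ a) for a ≥ 0. Since B_t ~ N(0, t), P(B_t ≥ 0.73) = 1 − Φ(0.73/√t) = 1 − Φ(0.73/√17.31) = 1 − Φ(0.1755). So
  P(M_{17.31} ≥ 0.73) = 2(1 − Φ(0.1755)) ≈ 0.8607.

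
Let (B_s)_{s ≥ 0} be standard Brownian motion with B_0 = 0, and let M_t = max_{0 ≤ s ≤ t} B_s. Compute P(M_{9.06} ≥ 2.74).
P(M_{9.06} ≥ 2.74) = 2·P(B_{9.06} ≥ 2.74) = 2(1 − Φ(2.74/√9.06)) ≈ 0.3627

By the reflection principle for Brownian motion, P(M_t ≥ a) = 2 · P(B_t ≥ a) for a ≥ 0. Since B_t ~ N(0, t), P(B_t ≥ 2.74) = 1 − Φ(2.74/√t) = 1 − Φ(2.74/√9.06) = 1 − Φ(0.9103). So
  P(M_{9.06} ≥ 2.74) = 2(1 − Φ(0.9103)) ≈ 0.3627.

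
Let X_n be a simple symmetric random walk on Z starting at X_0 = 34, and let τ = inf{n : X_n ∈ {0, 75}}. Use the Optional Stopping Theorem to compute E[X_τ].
E[X_τ] = 34

X_n is a martingale and τ is a bounded-mean stopping time (indeed τ is finite a.s. with bounded expectation since the walk is in a bounded region). By the OST, E[X_τ] = E[X_0] = 34. Equivalently: E[X_τ] = 75 · P(hit 75 first) + 0 · P(hit 0 first) = 75 · (34/75) = 34.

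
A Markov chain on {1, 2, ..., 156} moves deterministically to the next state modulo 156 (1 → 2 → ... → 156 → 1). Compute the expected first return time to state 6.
E[T_6 | X_0 = 6] = 156

The chain cycles deterministically, so starting at state 6 it returns in exactly 156 steps. Equivalently, the stationary distribution is uniform π_j = 1/156 for every state j, so by Kac's formula E[T_6] = 1/π_6 = 156.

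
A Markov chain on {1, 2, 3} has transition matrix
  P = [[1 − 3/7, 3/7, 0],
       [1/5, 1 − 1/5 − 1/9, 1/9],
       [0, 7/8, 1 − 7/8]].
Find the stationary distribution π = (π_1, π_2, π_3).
π = (147/502, 315/502, 20/251)

This is a birth-death chain on three states, which satisfies detailed balance: π_1 · P_{12} = π_2 · P_{21} and π_2 · P_{23} = π_3 · P_{32}.
From π_1 · 3/7 = π_2 · 1/5: π_2/π_1 = (3/7)/(1/5) = 15/7.
From π_2 · 1/9 = π_3 · 7/8: π_3/π_2 = (1/9)/(7/8) = 8/63.
Take π_1 proportional to 1; then unnormalized π = (1, 15/7, 40/147). Normalize by dividing by the sum 502/147:
  π = (147/502, 315/502, 20/251).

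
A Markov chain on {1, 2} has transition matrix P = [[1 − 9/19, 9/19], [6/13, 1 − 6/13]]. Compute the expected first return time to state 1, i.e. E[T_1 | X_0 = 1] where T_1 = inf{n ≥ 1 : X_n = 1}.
E[T_1 | X_0 = 1] = 1/π_1 = 77/38

For an irreducible recurrent Markov chain with stationary distribution π, E[T_i | X_0 = i] = 1/π_i (Kac's formula). Here π_1 = (6/13)/(9/19 + 6/13) = (6/13)/(231/247) = 38/77, so E[T_1 | X_0 = 1] = 1/π_1 = (9/19 + 6/13)/(6/13) = (231/247)/(6/13) = 77/38.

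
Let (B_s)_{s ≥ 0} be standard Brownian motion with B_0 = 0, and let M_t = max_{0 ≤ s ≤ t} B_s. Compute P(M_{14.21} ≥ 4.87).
P(M_{14.21} ≥ 4.87) = 2·P(B_{14.21} ≥ 4.87) = 2(1 − Φ(4.87/√14.21)) ≈ 0.1964

By the reflection principle for Brownian motion, P(M_t ≥ a) = 2 · P(B_t ≥ a) for a ≥ 0. Since B_t ~ N(0, t), P(B_t ≥ 4.87) = 1 − Φ(4.87/√t) = 1 − Φ(4.87/√14.21) = 1 − Φ(1.2919). So
  P(M_{14.21} ≥ 4.87) = 2(1 − Φ(1.2919)) ≈ 0.1964.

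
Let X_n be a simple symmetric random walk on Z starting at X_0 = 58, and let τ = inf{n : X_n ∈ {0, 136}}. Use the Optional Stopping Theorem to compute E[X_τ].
E[X_τ] = 58

X_n is a martingale and τ is a bounded-mean stopping time (indeed τ is finite a.s. with bounded expectation since the walk is in a bounded region). By the OST, E[X_τ] = E[X_0] = 58. Equivalently: E[X_τ] = 136 · P(hit 136 first) + 0 · P(hit 0 first) = 136 · (58/136) = 58.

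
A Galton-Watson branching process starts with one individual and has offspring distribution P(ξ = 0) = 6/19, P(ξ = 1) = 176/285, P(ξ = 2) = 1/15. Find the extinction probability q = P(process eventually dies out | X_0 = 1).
q = 1

Mean offspring μ = 0·6/19 + 1·176/285 + 2·1/15 = 214/285 ≤ 1. For μ ≤ 1 with offspring not concentrated at 1, the Galton-Watson process goes extinct almost surely, so q = 1.
(Algebraic check: The pgf is f(s) = 6/19 + 176/285·s + 1/15·s². The extinction probability q is the smallest fixed point of f in [0, 1]. Setting s = f(s):
  1/15·s² + (176/285 − 1)·s + 6/19 = 0
  1/15·s² − (6/19 + 1/15)·s + 6/19 = 0
which factors as (s − 1)·(1/15·s − 6/19) = 0, giving roots s = 1 and s = (6/19)/(1/15) = 90/19. Since 90/19 ≥ 1, the smallest root in [0, 1] is s = 1.)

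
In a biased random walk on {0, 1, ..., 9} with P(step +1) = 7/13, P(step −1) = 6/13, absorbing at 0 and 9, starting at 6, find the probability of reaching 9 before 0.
P(hit 9 before 0) = (1 − (6/7)^6) / (1 − (6/7)^9) = 191737/238393

Let u_k denote P(reach 9 before 0 | start at k). Boundary: u_0 = 0, u_9 = 1. Recurrence: u_k = 7/13·u_{k+1} + 6/13·u_{k-1} for 1 ≤ k ≤ 8. Try u_k = A + B·r^k with r = q/p = (6/13)/(7/13) = 6/7. Substitution satisfies the recurrence; boundary conditions give:
  u_k = (1 − r^k) / (1 − r^N) = (1 − (6/7)^6) / (1 − (6/7)^9) = 191737/238393.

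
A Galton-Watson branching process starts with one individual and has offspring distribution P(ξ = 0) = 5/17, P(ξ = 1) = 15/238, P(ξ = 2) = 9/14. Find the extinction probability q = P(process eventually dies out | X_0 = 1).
q = 70/153

The pgf is f(s) = 5/17 + 15/238·s + 9/14·s². The extinction probability q is the smallest fixed point of f in [0, 1]. Setting s = f(s):
  9/14·s² + (15/238 − 1)·s + 5/17 = 0
  9/14·s² − (5/17 + 9/14)·s + 5/17 = 0
which factors as (s − 1)·(9/14·s − 5/17) = 0, giving roots s = 1 and s = (5/17)/(9/14) = 70/153.
Mean offspring μ = 15/238 + 2·9/14 = 321/238 > 1 (supercritical), so q < 1. The extinction probability is the smaller root: q = (5/17)/(9/14) = 70/153.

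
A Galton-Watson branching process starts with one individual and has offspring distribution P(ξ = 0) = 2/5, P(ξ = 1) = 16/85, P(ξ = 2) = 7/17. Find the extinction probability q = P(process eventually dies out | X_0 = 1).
q = 34/35

The pgf is f(s) = 2/5 + 16/85·s + 7/17·s². The extinction probability q is the smallest fixed point of f in [0, 1]. Setting s = f(s):
  7/17·s² + (16/85 − 1)·s + 2/5 = 0
  7/17·s² − (2/5 + 7/17)·s + 2/5 = 0
which factors as (s − 1)·(7/17·s − 2/5) = 0, giving roots s = 1 and s = (2/5)/(7/17) = 34/35.
Mean offspring μ = 16/85 + 2·7/17 = 86/85 > 1 (supercritical), so q < 1. The extinction probability is the smaller root: q = (2/5)/(7/17) = 34/35.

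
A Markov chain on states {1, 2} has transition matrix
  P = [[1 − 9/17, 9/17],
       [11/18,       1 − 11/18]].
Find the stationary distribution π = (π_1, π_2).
π_1 = 187/349, π_2 = 162/349

Solve πP = π with π_1 + π_2 = 1. From πP = π: π_1 · (1 − 9/17) + π_2 · 11/18 = π_1 ⇒ π_2 · 11/18 = π_1 · 9/17 ⇒ π_2/π_1 = (9/17)/(11/18) = 162/187. Together with π_1 + π_2 = 1:
  π_1 = (11/18)/(9/17 + 11/18) = (11/18)/(349/306) = 187/349,
  π_2 = (9/17)/(9/17 + 11/18) = (9/17)/(349/306) = 162/349.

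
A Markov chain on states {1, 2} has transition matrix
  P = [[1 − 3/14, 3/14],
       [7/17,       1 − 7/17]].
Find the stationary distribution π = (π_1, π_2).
π_1 = 98/149, π_2 = 51/149

Solve πP = π with π_1 + π_2 = 1. From πP = π: π_1 · (1 − 3/14) + π_2 · 7/17 = π_1 ⇒ π_2 · 7/17 = π_1 · 3/14 ⇒ π_2/π_1 = (3/14)/(7/17) = 51/98. Together with π_1 + π_2 = 1:
  π_1 = (7/17)/(3/14 + 7/17) = (7/17)/(149/238) = 98/149,
  π_2 = (3/14)/(3/14 + 7/17) = (3/14)/(149/238) = 51/149.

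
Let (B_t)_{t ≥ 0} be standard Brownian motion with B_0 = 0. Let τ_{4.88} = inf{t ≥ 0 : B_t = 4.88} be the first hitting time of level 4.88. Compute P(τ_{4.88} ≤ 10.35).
P(τ_{4.88} ≤ 10.35) = 2(1 − Φ(4.88/√10.35)) = 2(1 − Φ(1.5169)) ≈ 0.1293

By the reflection principle for standard BM, P(τ_b ≤ t) = 2 · P(B_t ≥ b). Since B_t ~ N(0, t), P(B_t ≥ 4.88) = 1 − Φ(4.88/√t) = 1 − Φ(4.88/√10.35) = 1 − Φ(1.5169) ≈ 0.06465. Doubling: P(τ_{4.88} ≤ 10.35) ≈ 2 · 0.06465 = 0.12930 ≈ 0.1293.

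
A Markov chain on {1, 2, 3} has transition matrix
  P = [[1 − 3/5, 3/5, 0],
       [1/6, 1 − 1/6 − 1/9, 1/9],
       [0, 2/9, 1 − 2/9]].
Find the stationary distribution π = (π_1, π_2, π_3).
π = (5/32, 9/16, 9/32)

This is a birth-death chain on three states, which satisfies detailed balance: π_1 · P_{12} = π_2 · P_{21} and π_2 · P_{23} = π_3 · P_{32}.
From π_1 · 3/5 = π_2 · 1/6: π_2/π_1 = (3/5)/(1/6) = 18/5.
From π_2 · 1/9 = π_3 · 2/9: π_3/π_2 = (1/9)/(2/9) = 1/2.
Take π_1 proportional to 1; then unnormalized π = (1, 18/5, 9/5). Normalize by dividing by the sum 32/5:
  π = (5/32, 9/16, 9/32).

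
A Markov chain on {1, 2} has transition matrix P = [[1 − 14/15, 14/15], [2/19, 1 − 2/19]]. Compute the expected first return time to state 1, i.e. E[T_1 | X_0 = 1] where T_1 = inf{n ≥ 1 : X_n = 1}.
E[T_1 | X_0 = 1] = 1/π_1 = 148/15

For an irreducible recurrent Markov chain with stationary distribution π, E[T_i | X_0 = i] = 1/π_i (Kac's formula). Here π_1 = (2/19)/(14/15 + 2/19) = (2/19)/(296/285) = 15/148, so E[T_1 | X_0 = 1] = 1/π_1 = (14/15 + 2/19)/(2/19) = (296/285)/(2/19) = 148/15.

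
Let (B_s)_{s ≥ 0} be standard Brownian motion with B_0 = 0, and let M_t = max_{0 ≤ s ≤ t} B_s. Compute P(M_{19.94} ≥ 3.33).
P(M_{19.94} ≥ 3.33) = 2·P(B_{19.94} ≥ 3.33) = 2(1 − Φ(3.33/√19.94)) ≈ 0.4558

By the reflection principle for Brownian motion, P(M_t ≥ a) = 2 · P(B_t ≥ a) for a ≥ 0. Since B_t ~ N(0, t), P(B_t ≥ 3.33) = 1 − Φ(3.33/√t) = 1 − Φ(3.33/√19.94) = 1 − Φ(0.7457). So
  P(M_{19.94} ≥ 3.33) = 2(1 − Φ(0.7457)) ≈ 0.4558.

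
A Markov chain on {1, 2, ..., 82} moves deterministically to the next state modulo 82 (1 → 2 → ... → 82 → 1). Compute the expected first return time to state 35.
E[T_35 | X_0 = 35] = 82

The chain cycles deterministically, so starting at state 35 it returns in exactly 82 steps. Equivalently, the stationary distribution is uniform π_j = 1/82 for every state j, so by Kac's formula E[T_35] = 1/π_35 = 82.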